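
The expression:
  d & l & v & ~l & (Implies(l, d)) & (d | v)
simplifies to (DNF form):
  False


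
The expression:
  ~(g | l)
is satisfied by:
  {g: False, l: False}


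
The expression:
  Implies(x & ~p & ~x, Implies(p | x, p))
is always true.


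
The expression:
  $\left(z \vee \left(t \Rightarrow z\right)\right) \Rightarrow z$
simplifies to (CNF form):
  $t \vee z$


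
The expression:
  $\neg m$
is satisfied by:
  {m: False}


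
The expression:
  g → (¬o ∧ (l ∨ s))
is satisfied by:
  {s: True, l: True, g: False, o: False}
  {s: True, l: False, g: False, o: False}
  {l: True, s: False, g: False, o: False}
  {s: False, l: False, g: False, o: False}
  {o: True, s: True, l: True, g: False}
  {o: True, s: True, l: False, g: False}
  {o: True, l: True, s: False, g: False}
  {o: True, l: False, s: False, g: False}
  {s: True, g: True, l: True, o: False}
  {s: True, g: True, l: False, o: False}
  {g: True, l: True, s: False, o: False}


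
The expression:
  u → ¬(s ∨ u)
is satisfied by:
  {u: False}


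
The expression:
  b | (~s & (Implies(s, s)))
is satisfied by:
  {b: True, s: False}
  {s: False, b: False}
  {s: True, b: True}


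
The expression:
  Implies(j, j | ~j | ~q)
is always true.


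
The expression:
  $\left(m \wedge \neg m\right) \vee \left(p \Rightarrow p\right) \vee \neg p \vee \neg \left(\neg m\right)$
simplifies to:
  $\text{True}$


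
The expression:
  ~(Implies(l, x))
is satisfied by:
  {l: True, x: False}


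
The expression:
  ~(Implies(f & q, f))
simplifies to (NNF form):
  False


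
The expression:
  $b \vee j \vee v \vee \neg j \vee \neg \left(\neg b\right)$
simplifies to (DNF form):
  $\text{True}$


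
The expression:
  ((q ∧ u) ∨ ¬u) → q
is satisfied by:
  {q: True, u: True}
  {q: True, u: False}
  {u: True, q: False}


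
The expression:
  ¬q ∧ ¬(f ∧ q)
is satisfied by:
  {q: False}


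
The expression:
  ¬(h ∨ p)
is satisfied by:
  {p: False, h: False}


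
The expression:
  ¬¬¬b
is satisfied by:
  {b: False}


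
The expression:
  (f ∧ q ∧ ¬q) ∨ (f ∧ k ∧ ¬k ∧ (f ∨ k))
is never true.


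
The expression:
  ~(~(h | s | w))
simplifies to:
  h | s | w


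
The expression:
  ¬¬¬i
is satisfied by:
  {i: False}


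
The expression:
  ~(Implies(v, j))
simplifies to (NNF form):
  v & ~j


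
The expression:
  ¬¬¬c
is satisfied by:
  {c: False}


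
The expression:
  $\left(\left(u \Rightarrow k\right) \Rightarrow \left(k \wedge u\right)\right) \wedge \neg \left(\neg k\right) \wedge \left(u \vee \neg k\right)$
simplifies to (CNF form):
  $k \wedge u$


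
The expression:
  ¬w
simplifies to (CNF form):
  ¬w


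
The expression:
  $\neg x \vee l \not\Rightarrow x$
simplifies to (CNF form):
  $\neg x$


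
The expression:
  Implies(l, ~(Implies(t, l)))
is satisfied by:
  {l: False}


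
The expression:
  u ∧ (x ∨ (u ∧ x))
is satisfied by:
  {u: True, x: True}


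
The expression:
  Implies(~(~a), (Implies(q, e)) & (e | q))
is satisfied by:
  {e: True, a: False}
  {a: False, e: False}
  {a: True, e: True}


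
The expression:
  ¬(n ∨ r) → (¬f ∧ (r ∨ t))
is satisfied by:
  {n: True, r: True, t: True, f: False}
  {n: True, r: True, t: False, f: False}
  {f: True, n: True, r: True, t: True}
  {f: True, n: True, r: True, t: False}
  {n: True, t: True, r: False, f: False}
  {n: True, t: False, r: False, f: False}
  {n: True, f: True, t: True, r: False}
  {n: True, f: True, t: False, r: False}
  {r: True, t: True, n: False, f: False}
  {r: True, n: False, t: False, f: False}
  {f: True, r: True, t: True, n: False}
  {f: True, r: True, n: False, t: False}
  {t: True, n: False, r: False, f: False}


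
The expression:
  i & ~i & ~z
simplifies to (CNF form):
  False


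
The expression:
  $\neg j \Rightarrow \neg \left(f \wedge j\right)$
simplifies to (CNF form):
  $\text{True}$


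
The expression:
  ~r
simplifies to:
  ~r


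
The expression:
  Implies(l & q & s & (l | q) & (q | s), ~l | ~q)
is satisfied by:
  {l: False, q: False, s: False}
  {s: True, l: False, q: False}
  {q: True, l: False, s: False}
  {s: True, q: True, l: False}
  {l: True, s: False, q: False}
  {s: True, l: True, q: False}
  {q: True, l: True, s: False}


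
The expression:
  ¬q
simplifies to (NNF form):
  ¬q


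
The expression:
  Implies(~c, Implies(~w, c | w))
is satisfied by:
  {c: True, w: True}
  {c: True, w: False}
  {w: True, c: False}


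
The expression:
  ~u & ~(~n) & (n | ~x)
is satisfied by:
  {n: True, u: False}


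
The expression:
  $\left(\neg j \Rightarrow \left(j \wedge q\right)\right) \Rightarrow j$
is always true.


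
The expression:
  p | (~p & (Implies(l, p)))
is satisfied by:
  {p: True, l: False}
  {l: False, p: False}
  {l: True, p: True}


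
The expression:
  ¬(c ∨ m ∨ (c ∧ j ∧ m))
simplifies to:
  ¬c ∧ ¬m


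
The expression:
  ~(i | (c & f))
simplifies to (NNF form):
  ~i & (~c | ~f)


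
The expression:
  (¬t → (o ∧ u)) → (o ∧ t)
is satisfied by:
  {o: False, t: False, u: False}
  {u: True, o: False, t: False}
  {o: True, u: False, t: False}
  {t: True, o: True, u: False}
  {t: True, u: True, o: True}


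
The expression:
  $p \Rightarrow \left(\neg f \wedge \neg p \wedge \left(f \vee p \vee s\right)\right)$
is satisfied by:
  {p: False}


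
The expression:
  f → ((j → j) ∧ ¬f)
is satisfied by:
  {f: False}


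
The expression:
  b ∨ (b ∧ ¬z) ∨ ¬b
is always true.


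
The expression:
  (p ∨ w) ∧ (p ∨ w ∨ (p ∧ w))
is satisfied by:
  {p: True, w: True}
  {p: True, w: False}
  {w: True, p: False}


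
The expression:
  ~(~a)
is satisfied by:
  {a: True}


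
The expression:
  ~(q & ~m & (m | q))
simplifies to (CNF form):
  m | ~q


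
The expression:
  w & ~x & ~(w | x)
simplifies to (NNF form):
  False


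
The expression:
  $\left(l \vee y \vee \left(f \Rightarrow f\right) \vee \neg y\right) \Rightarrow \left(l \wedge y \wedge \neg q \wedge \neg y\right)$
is never true.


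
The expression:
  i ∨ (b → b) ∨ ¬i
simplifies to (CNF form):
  True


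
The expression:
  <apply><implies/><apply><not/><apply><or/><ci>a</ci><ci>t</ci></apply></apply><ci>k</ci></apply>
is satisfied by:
  {a: True, t: True, k: True}
  {a: True, t: True, k: False}
  {a: True, k: True, t: False}
  {a: True, k: False, t: False}
  {t: True, k: True, a: False}
  {t: True, k: False, a: False}
  {k: True, t: False, a: False}


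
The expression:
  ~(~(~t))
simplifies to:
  ~t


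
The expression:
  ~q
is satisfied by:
  {q: False}


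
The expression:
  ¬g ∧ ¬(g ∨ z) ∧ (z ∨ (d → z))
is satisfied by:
  {g: False, d: False, z: False}


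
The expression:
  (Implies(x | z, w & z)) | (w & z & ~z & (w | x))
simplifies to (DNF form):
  (w & z) | (~x & ~z)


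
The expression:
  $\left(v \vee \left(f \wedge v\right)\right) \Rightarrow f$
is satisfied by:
  {f: True, v: False}
  {v: False, f: False}
  {v: True, f: True}


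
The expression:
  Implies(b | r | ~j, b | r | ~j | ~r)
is always true.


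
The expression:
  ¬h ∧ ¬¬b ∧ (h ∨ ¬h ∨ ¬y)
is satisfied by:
  {b: True, h: False}


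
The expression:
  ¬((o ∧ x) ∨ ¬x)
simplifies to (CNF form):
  x ∧ ¬o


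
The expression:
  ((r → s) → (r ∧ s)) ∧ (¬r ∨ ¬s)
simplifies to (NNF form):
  r ∧ ¬s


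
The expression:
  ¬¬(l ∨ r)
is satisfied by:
  {r: True, l: True}
  {r: True, l: False}
  {l: True, r: False}


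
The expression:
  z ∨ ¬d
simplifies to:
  z ∨ ¬d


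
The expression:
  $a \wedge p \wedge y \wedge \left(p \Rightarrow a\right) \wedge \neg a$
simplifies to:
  $\text{False}$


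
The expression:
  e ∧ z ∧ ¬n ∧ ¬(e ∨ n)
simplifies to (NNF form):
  False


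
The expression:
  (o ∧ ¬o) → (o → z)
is always true.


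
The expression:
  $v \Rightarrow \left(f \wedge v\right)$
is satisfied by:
  {f: True, v: False}
  {v: False, f: False}
  {v: True, f: True}


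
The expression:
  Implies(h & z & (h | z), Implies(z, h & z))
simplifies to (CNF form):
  True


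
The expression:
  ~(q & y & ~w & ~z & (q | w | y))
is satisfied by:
  {z: True, w: True, q: False, y: False}
  {z: True, w: False, q: False, y: False}
  {w: True, z: False, q: False, y: False}
  {z: False, w: False, q: False, y: False}
  {y: True, z: True, w: True, q: False}
  {y: True, z: True, w: False, q: False}
  {y: True, w: True, z: False, q: False}
  {y: True, w: False, z: False, q: False}
  {z: True, q: True, w: True, y: False}
  {z: True, q: True, w: False, y: False}
  {q: True, w: True, z: False, y: False}
  {q: True, z: False, w: False, y: False}
  {y: True, q: True, z: True, w: True}
  {y: True, q: True, z: True, w: False}
  {y: True, q: True, w: True, z: False}


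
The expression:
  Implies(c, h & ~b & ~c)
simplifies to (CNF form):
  ~c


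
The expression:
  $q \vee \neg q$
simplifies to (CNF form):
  $\text{True}$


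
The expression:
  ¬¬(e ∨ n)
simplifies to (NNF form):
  e ∨ n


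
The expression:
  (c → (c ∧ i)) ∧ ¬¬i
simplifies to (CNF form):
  i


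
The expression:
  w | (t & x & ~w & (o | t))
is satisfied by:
  {t: True, w: True, x: True}
  {t: True, w: True, x: False}
  {w: True, x: True, t: False}
  {w: True, x: False, t: False}
  {t: True, x: True, w: False}


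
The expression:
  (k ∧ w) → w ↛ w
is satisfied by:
  {w: False, k: False}
  {k: True, w: False}
  {w: True, k: False}


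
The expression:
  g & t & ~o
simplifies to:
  g & t & ~o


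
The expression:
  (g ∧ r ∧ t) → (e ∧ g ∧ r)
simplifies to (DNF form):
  e ∨ ¬g ∨ ¬r ∨ ¬t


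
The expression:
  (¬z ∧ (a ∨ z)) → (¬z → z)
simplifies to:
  z ∨ ¬a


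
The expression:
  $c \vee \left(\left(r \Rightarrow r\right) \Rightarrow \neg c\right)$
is always true.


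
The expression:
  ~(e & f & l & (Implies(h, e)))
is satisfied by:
  {l: False, e: False, f: False}
  {f: True, l: False, e: False}
  {e: True, l: False, f: False}
  {f: True, e: True, l: False}
  {l: True, f: False, e: False}
  {f: True, l: True, e: False}
  {e: True, l: True, f: False}


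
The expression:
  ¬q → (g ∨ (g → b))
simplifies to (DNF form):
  True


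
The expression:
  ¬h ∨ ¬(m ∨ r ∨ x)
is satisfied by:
  {r: False, m: False, h: False, x: False}
  {x: True, r: False, m: False, h: False}
  {m: True, x: False, r: False, h: False}
  {x: True, m: True, r: False, h: False}
  {r: True, x: False, m: False, h: False}
  {x: True, r: True, m: False, h: False}
  {m: True, r: True, x: False, h: False}
  {x: True, m: True, r: True, h: False}
  {h: True, x: False, r: False, m: False}


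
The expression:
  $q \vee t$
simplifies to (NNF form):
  $q \vee t$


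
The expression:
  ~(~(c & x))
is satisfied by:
  {c: True, x: True}


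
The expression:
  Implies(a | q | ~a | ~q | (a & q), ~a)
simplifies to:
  ~a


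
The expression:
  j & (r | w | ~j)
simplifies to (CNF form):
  j & (r | w)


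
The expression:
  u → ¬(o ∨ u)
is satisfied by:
  {u: False}


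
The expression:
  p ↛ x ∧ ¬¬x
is never true.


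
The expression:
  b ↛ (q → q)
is never true.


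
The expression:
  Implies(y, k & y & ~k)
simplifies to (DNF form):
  ~y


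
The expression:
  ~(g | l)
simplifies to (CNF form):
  ~g & ~l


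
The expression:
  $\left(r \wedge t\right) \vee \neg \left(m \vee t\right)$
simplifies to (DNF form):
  $\left(r \wedge t\right) \vee \left(\neg m \wedge \neg t\right)$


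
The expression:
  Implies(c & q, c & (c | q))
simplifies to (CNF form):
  True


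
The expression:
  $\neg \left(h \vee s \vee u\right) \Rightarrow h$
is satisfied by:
  {s: True, u: True, h: True}
  {s: True, u: True, h: False}
  {s: True, h: True, u: False}
  {s: True, h: False, u: False}
  {u: True, h: True, s: False}
  {u: True, h: False, s: False}
  {h: True, u: False, s: False}


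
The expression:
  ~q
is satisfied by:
  {q: False}


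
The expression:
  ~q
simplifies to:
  ~q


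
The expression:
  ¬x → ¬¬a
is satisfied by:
  {a: True, x: True}
  {a: True, x: False}
  {x: True, a: False}


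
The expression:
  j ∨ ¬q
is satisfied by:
  {j: True, q: False}
  {q: False, j: False}
  {q: True, j: True}


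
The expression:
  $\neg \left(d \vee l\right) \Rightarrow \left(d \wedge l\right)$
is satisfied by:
  {d: True, l: True}
  {d: True, l: False}
  {l: True, d: False}


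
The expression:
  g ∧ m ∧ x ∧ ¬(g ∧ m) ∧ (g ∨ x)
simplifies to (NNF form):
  False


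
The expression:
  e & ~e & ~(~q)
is never true.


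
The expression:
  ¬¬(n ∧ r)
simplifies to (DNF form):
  n ∧ r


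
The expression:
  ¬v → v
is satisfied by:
  {v: True}


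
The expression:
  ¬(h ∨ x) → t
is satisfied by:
  {x: True, t: True, h: True}
  {x: True, t: True, h: False}
  {x: True, h: True, t: False}
  {x: True, h: False, t: False}
  {t: True, h: True, x: False}
  {t: True, h: False, x: False}
  {h: True, t: False, x: False}


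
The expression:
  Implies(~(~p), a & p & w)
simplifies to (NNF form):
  ~p | (a & w)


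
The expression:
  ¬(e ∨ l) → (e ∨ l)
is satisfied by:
  {l: True, e: True}
  {l: True, e: False}
  {e: True, l: False}


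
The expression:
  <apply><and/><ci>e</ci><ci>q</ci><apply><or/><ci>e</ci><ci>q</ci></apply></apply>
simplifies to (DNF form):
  <apply><and/><ci>e</ci><ci>q</ci></apply>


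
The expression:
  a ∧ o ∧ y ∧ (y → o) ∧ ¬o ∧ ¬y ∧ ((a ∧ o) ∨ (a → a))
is never true.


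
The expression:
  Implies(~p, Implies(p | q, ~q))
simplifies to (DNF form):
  p | ~q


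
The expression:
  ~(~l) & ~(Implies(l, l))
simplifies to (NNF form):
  False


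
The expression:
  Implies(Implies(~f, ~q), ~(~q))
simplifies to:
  q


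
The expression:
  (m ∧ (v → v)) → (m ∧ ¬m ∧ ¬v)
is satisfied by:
  {m: False}


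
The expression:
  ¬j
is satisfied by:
  {j: False}


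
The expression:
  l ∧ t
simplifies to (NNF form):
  l ∧ t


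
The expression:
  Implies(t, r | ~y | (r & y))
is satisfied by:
  {r: True, t: False, y: False}
  {t: False, y: False, r: False}
  {r: True, y: True, t: False}
  {y: True, t: False, r: False}
  {r: True, t: True, y: False}
  {t: True, r: False, y: False}
  {r: True, y: True, t: True}


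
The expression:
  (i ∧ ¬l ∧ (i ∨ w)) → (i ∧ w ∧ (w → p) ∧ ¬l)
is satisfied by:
  {l: True, w: True, p: True, i: False}
  {l: True, w: True, p: False, i: False}
  {l: True, p: True, w: False, i: False}
  {l: True, p: False, w: False, i: False}
  {w: True, p: True, l: False, i: False}
  {w: True, p: False, l: False, i: False}
  {p: True, l: False, w: False, i: False}
  {p: False, l: False, w: False, i: False}
  {i: True, l: True, w: True, p: True}
  {i: True, l: True, w: True, p: False}
  {i: True, l: True, p: True, w: False}
  {i: True, l: True, p: False, w: False}
  {i: True, w: True, p: True, l: False}


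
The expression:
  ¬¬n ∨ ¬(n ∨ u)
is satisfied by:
  {n: True, u: False}
  {u: False, n: False}
  {u: True, n: True}


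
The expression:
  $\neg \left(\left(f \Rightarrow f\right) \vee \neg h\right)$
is never true.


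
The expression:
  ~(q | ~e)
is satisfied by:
  {e: True, q: False}


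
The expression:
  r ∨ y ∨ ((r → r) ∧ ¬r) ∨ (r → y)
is always true.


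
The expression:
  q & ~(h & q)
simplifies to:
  q & ~h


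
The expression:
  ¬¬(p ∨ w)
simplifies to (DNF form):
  p ∨ w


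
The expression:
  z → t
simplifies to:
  t ∨ ¬z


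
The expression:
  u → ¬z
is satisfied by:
  {u: False, z: False}
  {z: True, u: False}
  {u: True, z: False}


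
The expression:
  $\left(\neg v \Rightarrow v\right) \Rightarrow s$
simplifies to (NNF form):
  $s \vee \neg v$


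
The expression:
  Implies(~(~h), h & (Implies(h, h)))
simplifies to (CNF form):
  True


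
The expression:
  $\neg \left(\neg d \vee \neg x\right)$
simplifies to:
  $d \wedge x$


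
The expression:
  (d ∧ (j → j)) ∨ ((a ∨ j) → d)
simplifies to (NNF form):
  d ∨ (¬a ∧ ¬j)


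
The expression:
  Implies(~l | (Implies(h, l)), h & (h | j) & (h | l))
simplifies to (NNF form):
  h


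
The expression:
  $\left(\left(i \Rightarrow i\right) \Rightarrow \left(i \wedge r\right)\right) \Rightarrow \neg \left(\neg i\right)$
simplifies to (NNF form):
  $\text{True}$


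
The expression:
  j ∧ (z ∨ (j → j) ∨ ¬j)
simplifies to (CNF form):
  j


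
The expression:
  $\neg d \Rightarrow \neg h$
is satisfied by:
  {d: True, h: False}
  {h: False, d: False}
  {h: True, d: True}


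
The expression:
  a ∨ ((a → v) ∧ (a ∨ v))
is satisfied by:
  {a: True, v: True}
  {a: True, v: False}
  {v: True, a: False}


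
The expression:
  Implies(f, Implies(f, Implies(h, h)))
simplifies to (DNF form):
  True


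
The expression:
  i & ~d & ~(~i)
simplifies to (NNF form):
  i & ~d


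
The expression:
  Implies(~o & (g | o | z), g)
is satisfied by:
  {o: True, g: True, z: False}
  {o: True, g: False, z: False}
  {g: True, o: False, z: False}
  {o: False, g: False, z: False}
  {o: True, z: True, g: True}
  {o: True, z: True, g: False}
  {z: True, g: True, o: False}


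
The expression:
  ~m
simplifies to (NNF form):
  ~m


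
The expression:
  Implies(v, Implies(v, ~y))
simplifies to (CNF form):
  ~v | ~y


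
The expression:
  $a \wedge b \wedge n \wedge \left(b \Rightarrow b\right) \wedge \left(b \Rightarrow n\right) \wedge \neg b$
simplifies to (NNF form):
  $\text{False}$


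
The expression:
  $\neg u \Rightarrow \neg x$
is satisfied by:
  {u: True, x: False}
  {x: False, u: False}
  {x: True, u: True}


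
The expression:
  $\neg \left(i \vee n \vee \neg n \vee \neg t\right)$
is never true.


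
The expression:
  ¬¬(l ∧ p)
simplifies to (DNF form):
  l ∧ p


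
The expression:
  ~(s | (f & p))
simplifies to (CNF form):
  ~s & (~f | ~p)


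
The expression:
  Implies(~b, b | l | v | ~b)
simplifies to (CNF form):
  True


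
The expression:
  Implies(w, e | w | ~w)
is always true.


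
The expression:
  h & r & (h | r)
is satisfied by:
  {r: True, h: True}


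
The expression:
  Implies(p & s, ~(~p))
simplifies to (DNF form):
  True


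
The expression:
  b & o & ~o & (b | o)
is never true.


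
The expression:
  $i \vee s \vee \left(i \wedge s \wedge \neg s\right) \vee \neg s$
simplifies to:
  $\text{True}$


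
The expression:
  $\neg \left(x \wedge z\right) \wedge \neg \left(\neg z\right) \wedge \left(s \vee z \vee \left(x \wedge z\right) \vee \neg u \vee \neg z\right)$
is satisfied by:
  {z: True, x: False}


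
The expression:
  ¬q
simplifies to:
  ¬q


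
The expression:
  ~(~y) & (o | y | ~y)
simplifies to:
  y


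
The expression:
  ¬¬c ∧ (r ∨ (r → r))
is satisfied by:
  {c: True}


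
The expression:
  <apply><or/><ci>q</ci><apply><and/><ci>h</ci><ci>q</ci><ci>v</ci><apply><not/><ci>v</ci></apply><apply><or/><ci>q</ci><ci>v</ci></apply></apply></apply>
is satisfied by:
  {q: True}


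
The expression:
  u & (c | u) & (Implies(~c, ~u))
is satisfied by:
  {c: True, u: True}


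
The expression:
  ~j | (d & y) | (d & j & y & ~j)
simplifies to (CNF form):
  (d | ~j) & (y | ~j)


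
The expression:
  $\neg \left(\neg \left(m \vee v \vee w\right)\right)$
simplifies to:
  $m \vee v \vee w$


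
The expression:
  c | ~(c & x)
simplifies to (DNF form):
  True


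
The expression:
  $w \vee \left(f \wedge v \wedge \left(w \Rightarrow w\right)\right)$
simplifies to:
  $w \vee \left(f \wedge v\right)$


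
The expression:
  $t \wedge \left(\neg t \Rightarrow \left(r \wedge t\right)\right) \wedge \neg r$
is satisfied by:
  {t: True, r: False}


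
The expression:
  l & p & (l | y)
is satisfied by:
  {p: True, l: True}


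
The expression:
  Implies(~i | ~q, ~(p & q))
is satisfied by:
  {i: True, p: False, q: False}
  {p: False, q: False, i: False}
  {i: True, q: True, p: False}
  {q: True, p: False, i: False}
  {i: True, p: True, q: False}
  {p: True, i: False, q: False}
  {i: True, q: True, p: True}


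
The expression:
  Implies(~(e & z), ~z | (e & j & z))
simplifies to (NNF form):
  e | ~z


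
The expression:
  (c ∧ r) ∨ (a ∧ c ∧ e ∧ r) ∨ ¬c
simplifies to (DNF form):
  r ∨ ¬c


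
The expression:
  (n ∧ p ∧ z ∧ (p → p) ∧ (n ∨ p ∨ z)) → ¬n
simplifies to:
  ¬n ∨ ¬p ∨ ¬z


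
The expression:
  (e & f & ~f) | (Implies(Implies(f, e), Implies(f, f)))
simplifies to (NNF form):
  True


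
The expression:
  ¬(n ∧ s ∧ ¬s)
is always true.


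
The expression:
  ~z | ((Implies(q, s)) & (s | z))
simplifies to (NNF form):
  s | ~q | ~z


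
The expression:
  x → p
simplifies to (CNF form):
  p ∨ ¬x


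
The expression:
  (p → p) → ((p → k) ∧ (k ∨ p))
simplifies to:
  k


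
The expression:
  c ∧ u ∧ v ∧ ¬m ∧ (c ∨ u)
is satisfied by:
  {c: True, u: True, v: True, m: False}


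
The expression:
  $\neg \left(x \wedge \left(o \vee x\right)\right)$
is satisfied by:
  {x: False}


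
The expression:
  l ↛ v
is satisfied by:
  {l: True, v: False}


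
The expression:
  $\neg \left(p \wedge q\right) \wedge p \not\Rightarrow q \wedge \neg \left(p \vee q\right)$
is never true.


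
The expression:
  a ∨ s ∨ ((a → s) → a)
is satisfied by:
  {a: True, s: True}
  {a: True, s: False}
  {s: True, a: False}


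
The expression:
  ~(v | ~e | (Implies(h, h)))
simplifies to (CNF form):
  False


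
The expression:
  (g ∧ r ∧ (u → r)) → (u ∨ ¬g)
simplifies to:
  u ∨ ¬g ∨ ¬r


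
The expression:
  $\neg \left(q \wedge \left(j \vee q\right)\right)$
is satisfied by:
  {q: False}


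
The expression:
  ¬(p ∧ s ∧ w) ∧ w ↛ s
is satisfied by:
  {w: True, s: False}


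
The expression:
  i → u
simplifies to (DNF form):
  u ∨ ¬i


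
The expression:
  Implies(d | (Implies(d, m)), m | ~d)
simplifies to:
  m | ~d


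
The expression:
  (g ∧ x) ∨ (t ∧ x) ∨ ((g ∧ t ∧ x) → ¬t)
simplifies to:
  True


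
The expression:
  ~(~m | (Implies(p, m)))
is never true.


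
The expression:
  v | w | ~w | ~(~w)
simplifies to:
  True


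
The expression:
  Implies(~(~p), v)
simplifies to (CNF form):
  v | ~p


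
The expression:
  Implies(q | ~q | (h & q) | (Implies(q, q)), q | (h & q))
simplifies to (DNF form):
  q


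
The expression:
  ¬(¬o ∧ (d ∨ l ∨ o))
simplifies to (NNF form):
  o ∨ (¬d ∧ ¬l)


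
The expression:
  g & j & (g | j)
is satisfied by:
  {j: True, g: True}


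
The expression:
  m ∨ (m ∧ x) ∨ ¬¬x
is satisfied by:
  {x: True, m: True}
  {x: True, m: False}
  {m: True, x: False}


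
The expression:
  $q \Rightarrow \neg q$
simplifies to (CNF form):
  $\neg q$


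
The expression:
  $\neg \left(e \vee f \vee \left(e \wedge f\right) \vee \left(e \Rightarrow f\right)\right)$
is never true.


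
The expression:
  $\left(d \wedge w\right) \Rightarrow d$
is always true.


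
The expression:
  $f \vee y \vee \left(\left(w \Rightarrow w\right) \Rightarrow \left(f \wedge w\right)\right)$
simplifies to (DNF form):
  $f \vee y$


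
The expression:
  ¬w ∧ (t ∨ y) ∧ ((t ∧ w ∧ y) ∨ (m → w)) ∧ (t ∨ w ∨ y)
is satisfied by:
  {y: True, t: True, w: False, m: False}
  {y: True, t: False, w: False, m: False}
  {t: True, m: False, y: False, w: False}


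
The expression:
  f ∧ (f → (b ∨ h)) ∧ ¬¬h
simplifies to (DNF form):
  f ∧ h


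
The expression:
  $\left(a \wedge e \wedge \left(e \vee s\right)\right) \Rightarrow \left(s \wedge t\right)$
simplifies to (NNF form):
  $\left(s \wedge t\right) \vee \neg a \vee \neg e$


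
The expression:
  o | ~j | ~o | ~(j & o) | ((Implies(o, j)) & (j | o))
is always true.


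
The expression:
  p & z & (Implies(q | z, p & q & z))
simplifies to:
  p & q & z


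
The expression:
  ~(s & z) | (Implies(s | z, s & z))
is always true.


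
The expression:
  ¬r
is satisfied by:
  {r: False}


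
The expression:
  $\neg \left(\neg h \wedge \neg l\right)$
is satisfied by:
  {l: True, h: True}
  {l: True, h: False}
  {h: True, l: False}


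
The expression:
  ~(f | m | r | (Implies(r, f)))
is never true.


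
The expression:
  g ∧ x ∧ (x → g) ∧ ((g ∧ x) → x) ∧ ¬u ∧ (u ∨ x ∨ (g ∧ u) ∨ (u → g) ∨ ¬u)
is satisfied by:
  {x: True, g: True, u: False}


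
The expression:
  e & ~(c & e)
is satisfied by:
  {e: True, c: False}


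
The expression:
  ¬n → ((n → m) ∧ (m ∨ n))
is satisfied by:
  {n: True, m: True}
  {n: True, m: False}
  {m: True, n: False}


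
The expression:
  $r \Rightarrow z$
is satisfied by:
  {z: True, r: False}
  {r: False, z: False}
  {r: True, z: True}


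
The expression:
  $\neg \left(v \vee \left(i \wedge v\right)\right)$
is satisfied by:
  {v: False}


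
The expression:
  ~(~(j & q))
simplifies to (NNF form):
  j & q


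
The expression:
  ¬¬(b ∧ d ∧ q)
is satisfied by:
  {b: True, d: True, q: True}


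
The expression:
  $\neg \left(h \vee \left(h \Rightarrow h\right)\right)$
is never true.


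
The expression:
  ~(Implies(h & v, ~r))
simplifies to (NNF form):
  h & r & v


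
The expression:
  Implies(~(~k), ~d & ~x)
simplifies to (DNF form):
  ~k | (~d & ~x)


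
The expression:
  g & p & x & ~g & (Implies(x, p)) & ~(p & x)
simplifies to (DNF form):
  False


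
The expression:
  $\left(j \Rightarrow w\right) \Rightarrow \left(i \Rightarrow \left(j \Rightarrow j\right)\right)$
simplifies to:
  $\text{True}$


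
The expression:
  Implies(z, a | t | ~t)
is always true.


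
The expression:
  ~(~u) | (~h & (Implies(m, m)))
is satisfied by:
  {u: True, h: False}
  {h: False, u: False}
  {h: True, u: True}


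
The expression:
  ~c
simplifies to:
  ~c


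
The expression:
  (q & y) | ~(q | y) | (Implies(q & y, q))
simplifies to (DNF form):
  True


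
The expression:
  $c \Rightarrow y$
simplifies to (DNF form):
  $y \vee \neg c$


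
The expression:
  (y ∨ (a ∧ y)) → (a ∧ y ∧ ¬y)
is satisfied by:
  {y: False}


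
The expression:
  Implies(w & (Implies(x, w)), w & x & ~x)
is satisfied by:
  {w: False}


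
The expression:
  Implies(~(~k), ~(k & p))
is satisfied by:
  {p: False, k: False}
  {k: True, p: False}
  {p: True, k: False}


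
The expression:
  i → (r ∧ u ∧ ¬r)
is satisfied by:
  {i: False}


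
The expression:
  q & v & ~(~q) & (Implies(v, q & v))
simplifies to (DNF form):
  q & v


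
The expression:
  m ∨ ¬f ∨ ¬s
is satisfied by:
  {m: True, s: False, f: False}
  {s: False, f: False, m: False}
  {f: True, m: True, s: False}
  {f: True, s: False, m: False}
  {m: True, s: True, f: False}
  {s: True, m: False, f: False}
  {f: True, s: True, m: True}


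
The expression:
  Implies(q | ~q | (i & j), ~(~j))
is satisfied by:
  {j: True}


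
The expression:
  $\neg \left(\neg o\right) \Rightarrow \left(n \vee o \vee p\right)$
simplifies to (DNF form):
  $\text{True}$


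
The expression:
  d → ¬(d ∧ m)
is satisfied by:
  {m: False, d: False}
  {d: True, m: False}
  {m: True, d: False}


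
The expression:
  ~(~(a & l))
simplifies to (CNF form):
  a & l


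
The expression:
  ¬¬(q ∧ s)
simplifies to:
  q ∧ s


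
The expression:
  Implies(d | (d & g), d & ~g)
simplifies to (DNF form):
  ~d | ~g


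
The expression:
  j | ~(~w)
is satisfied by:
  {w: True, j: True}
  {w: True, j: False}
  {j: True, w: False}


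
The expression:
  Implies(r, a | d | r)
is always true.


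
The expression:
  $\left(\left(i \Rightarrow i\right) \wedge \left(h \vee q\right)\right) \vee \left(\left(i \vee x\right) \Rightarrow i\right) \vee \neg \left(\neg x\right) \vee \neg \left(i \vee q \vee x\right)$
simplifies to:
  $\text{True}$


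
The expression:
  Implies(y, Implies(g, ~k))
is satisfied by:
  {g: False, k: False, y: False}
  {y: True, g: False, k: False}
  {k: True, g: False, y: False}
  {y: True, k: True, g: False}
  {g: True, y: False, k: False}
  {y: True, g: True, k: False}
  {k: True, g: True, y: False}


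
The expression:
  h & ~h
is never true.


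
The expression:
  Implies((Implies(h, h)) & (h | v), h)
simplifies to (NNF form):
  h | ~v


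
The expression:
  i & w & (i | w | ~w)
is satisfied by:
  {i: True, w: True}


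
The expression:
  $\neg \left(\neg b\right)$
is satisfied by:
  {b: True}


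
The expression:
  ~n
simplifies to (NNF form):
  ~n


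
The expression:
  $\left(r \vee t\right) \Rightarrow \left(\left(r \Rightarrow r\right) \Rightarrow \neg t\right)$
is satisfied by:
  {t: False}


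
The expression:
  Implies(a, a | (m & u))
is always true.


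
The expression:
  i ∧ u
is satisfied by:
  {i: True, u: True}


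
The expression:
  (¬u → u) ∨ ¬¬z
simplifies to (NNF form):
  u ∨ z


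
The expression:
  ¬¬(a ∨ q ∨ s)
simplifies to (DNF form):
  a ∨ q ∨ s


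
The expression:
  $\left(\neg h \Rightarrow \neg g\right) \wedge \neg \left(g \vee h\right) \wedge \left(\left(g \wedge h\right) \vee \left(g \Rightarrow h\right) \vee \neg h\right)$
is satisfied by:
  {g: False, h: False}


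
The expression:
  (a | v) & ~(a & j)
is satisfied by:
  {v: True, a: False, j: False}
  {j: True, v: True, a: False}
  {v: True, a: True, j: False}
  {a: True, j: False, v: False}


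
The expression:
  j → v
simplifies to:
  v ∨ ¬j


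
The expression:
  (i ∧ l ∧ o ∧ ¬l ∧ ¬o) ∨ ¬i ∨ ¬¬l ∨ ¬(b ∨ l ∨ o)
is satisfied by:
  {l: True, b: False, o: False, i: False}
  {l: True, o: True, b: False, i: False}
  {l: True, b: True, o: False, i: False}
  {l: True, o: True, b: True, i: False}
  {l: False, b: False, o: False, i: False}
  {o: True, l: False, b: False, i: False}
  {b: True, l: False, o: False, i: False}
  {o: True, b: True, l: False, i: False}
  {i: True, l: True, b: False, o: False}
  {i: True, o: True, l: True, b: False}
  {i: True, l: True, b: True, o: False}
  {i: True, o: True, l: True, b: True}
  {i: True, l: False, b: False, o: False}


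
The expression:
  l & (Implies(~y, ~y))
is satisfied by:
  {l: True}


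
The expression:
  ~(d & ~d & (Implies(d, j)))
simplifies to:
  True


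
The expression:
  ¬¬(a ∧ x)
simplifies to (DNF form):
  a ∧ x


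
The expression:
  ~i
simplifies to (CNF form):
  ~i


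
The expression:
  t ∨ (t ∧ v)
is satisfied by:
  {t: True}


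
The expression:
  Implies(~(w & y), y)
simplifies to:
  y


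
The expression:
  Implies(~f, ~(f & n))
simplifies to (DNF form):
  True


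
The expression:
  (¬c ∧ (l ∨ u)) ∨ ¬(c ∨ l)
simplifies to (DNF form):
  ¬c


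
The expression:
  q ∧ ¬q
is never true.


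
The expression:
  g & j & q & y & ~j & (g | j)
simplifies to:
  False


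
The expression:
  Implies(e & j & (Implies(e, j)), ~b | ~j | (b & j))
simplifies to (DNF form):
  True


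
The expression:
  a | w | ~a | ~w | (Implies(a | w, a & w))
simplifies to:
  True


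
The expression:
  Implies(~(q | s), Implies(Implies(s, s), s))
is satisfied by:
  {q: True, s: True}
  {q: True, s: False}
  {s: True, q: False}


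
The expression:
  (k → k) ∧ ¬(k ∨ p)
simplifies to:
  ¬k ∧ ¬p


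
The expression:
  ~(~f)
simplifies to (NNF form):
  f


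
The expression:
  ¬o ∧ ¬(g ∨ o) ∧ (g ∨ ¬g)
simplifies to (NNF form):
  ¬g ∧ ¬o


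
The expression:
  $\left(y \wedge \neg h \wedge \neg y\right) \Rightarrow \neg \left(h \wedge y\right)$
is always true.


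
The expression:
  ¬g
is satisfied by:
  {g: False}


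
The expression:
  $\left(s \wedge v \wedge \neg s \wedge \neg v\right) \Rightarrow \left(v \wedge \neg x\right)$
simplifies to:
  $\text{True}$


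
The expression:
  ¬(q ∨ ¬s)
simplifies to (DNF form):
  s ∧ ¬q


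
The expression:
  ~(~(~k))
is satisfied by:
  {k: False}


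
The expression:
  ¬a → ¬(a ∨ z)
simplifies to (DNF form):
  a ∨ ¬z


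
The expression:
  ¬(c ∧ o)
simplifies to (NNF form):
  ¬c ∨ ¬o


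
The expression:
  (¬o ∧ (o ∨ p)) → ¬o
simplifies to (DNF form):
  True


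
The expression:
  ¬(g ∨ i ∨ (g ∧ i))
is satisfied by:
  {g: False, i: False}


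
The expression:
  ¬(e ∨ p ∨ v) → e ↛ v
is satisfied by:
  {p: True, v: True, e: True}
  {p: True, v: True, e: False}
  {p: True, e: True, v: False}
  {p: True, e: False, v: False}
  {v: True, e: True, p: False}
  {v: True, e: False, p: False}
  {e: True, v: False, p: False}


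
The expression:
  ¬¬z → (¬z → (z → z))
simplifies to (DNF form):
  True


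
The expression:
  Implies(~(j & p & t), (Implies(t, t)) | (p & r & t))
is always true.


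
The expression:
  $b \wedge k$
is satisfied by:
  {b: True, k: True}


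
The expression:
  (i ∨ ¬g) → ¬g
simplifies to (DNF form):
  ¬g ∨ ¬i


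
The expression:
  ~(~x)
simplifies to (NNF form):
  x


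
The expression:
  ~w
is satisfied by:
  {w: False}


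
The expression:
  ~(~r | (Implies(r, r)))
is never true.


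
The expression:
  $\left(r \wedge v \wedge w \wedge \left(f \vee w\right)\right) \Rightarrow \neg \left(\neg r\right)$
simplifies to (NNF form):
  $\text{True}$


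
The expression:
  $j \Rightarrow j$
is always true.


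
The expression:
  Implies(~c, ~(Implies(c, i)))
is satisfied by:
  {c: True}


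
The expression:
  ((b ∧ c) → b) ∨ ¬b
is always true.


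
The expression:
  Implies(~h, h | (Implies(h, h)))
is always true.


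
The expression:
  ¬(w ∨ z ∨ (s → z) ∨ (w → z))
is never true.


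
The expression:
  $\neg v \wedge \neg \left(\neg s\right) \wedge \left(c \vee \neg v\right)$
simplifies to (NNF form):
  $s \wedge \neg v$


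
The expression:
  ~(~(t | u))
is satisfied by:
  {t: True, u: True}
  {t: True, u: False}
  {u: True, t: False}


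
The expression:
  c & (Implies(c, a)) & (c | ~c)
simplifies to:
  a & c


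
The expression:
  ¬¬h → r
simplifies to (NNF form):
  r ∨ ¬h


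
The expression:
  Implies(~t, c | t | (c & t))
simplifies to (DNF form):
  c | t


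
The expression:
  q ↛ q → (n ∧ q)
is always true.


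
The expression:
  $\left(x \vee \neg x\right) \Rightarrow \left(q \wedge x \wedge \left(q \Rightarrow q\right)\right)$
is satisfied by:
  {x: True, q: True}


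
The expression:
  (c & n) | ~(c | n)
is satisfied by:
  {c: False, n: False}
  {n: True, c: True}


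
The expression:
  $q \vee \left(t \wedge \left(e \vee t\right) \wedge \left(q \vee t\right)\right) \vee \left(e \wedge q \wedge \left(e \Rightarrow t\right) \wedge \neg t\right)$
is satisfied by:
  {t: True, q: True}
  {t: True, q: False}
  {q: True, t: False}


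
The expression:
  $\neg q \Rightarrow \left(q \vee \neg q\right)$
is always true.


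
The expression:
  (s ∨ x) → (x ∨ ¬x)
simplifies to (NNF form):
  True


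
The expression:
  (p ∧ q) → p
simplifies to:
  True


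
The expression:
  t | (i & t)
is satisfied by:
  {t: True}


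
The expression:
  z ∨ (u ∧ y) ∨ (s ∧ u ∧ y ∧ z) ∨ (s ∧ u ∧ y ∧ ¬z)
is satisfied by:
  {y: True, z: True, u: True}
  {y: True, z: True, u: False}
  {z: True, u: True, y: False}
  {z: True, u: False, y: False}
  {y: True, u: True, z: False}


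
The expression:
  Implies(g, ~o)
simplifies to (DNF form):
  ~g | ~o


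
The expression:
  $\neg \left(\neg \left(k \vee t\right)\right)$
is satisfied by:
  {k: True, t: True}
  {k: True, t: False}
  {t: True, k: False}


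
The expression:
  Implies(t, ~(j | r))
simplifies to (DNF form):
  ~t | (~j & ~r)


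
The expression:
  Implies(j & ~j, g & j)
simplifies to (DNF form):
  True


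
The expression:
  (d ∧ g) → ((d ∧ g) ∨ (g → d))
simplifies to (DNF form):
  True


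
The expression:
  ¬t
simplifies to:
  ¬t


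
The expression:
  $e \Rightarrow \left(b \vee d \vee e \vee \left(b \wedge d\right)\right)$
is always true.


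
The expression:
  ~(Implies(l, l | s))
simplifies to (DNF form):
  False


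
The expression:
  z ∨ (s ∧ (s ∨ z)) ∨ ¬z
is always true.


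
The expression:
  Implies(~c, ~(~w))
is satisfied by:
  {c: True, w: True}
  {c: True, w: False}
  {w: True, c: False}


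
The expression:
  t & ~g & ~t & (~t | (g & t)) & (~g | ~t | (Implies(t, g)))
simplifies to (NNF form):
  False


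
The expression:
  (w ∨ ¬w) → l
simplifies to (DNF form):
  l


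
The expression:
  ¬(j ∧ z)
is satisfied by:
  {z: False, j: False}
  {j: True, z: False}
  {z: True, j: False}


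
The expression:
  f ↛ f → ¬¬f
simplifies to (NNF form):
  True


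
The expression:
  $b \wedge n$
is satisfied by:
  {b: True, n: True}


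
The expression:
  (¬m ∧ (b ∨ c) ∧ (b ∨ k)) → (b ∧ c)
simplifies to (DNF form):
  m ∨ (b ∧ c) ∨ (¬b ∧ ¬c) ∨ (¬b ∧ ¬k)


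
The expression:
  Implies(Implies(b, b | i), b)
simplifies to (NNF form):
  b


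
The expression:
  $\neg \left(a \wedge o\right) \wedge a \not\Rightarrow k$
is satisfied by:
  {a: True, o: False, k: False}


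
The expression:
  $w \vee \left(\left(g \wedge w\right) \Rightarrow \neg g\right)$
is always true.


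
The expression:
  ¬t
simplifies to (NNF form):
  ¬t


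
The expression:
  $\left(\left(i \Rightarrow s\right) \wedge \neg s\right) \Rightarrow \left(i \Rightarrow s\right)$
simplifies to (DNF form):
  $\text{True}$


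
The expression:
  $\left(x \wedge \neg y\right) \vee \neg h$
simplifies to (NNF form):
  $\left(x \wedge \neg y\right) \vee \neg h$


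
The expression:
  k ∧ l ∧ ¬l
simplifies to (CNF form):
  False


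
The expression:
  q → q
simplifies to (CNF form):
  True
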